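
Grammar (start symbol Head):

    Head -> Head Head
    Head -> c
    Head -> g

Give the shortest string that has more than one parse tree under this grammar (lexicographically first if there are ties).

length 1: no string has ≥2 trees
length 2: no string has ≥2 trees
length 3: c c c has 2 parse trees

Two derivations of c c c:
  Head ⇒ Head Head ⇒ Head Head Head ⇒ c Head Head ⇒ c c Head ⇒ c c c
  Head ⇒ Head Head ⇒ c Head ⇒ c Head Head ⇒ c c Head ⇒ c c c

c c c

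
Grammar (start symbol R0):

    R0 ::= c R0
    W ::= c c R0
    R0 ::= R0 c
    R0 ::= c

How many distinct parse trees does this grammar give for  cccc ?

Parse trees for cccc:
  [R0 c [R0 c [R0 c [R0 c]]]]
  [R0 c [R0 c [R0 [R0 c] c]]]
  [R0 c [R0 [R0 c [R0 c]] c]]
  [R0 c [R0 [R0 [R0 c] c] c]]
  [R0 [R0 c [R0 c [R0 c]]] c]
  [R0 [R0 c [R0 [R0 c] c]] c]
  [R0 [R0 [R0 c [R0 c]] c] c]
  [R0 [R0 [R0 [R0 c] c] c] c]

8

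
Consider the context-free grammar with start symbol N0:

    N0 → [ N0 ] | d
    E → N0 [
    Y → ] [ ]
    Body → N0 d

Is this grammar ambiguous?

Unambiguous

Only N0 is reachable from N0; ignoring the rest: Each string is a nest of matched brackets around a single atom. An opening bracket forces the recursive rule; an atom forces the base rule.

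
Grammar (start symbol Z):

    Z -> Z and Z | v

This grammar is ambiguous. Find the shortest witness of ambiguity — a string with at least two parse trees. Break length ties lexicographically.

v and v and v

length 1: no string has ≥2 trees
length 3: no string has ≥2 trees
length 5: v and v and v has 2 parse trees

Two derivations of v and v and v:
  Z ⇒ Z and Z ⇒ Z and Z and Z ⇒ v and Z and Z ⇒ v and v and Z ⇒ v and v and v
  Z ⇒ Z and Z ⇒ v and Z ⇒ v and Z and Z ⇒ v and v and Z ⇒ v and v and v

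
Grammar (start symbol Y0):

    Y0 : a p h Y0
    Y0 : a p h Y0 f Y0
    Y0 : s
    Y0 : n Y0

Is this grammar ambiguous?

Ambiguous

Witness: a p h a p h s f s

Derivation 1: Y0 ⇒ a p h Y0 ⇒ a p h a p h Y0 f Y0 ⇒ a p h a p h s f Y0 ⇒ a p h a p h s f s
Derivation 2: Y0 ⇒ a p h Y0 f Y0 ⇒ a p h a p h Y0 f Y0 ⇒ a p h a p h s f Y0 ⇒ a p h a p h s f s

Two distinct leftmost derivations for the same string.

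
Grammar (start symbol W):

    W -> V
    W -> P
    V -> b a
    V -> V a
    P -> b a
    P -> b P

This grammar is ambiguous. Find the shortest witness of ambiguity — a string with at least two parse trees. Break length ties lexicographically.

b a

length 2: b a has 2 parse trees

Two derivations of b a:
  W ⇒ V ⇒ b a
  W ⇒ P ⇒ b a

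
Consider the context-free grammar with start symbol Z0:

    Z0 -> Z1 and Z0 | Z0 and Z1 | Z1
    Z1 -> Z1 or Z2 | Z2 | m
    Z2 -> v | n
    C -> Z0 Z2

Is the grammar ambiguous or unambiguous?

Witness: m and m

Derivation 1: Z0 ⇒ Z1 and Z0 ⇒ m and Z0 ⇒ m and Z1 ⇒ m and m
Derivation 2: Z0 ⇒ Z0 and Z1 ⇒ Z1 and Z1 ⇒ m and Z1 ⇒ m and m

Two distinct leftmost derivations for the same string.

Ambiguous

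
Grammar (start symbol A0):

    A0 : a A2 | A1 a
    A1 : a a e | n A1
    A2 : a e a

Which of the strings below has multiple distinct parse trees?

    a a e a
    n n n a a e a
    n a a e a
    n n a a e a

a a e a: 2 trees
n n n a a e a: 1 tree
n a a e a: 1 tree
n n a a e a: 1 tree

a a e a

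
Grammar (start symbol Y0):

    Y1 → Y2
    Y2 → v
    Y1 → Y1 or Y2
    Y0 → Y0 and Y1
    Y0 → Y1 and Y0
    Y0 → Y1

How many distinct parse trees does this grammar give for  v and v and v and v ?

Parse trees for v and v and v and v:
  [Y0 [Y0 [Y0 [Y0 [Y1 [Y2 v]]] and [Y1 [Y2 v]]] and [Y1 [Y2 v]]] and [Y1 [Y2 v]]]
  [Y0 [Y0 [Y0 [Y1 [Y2 v]] and [Y0 [Y1 [Y2 v]]]] and [Y1 [Y2 v]]] and [Y1 [Y2 v]]]
  [Y0 [Y0 [Y1 [Y2 v]] and [Y0 [Y0 [Y1 [Y2 v]]] and [Y1 [Y2 v]]]] and [Y1 [Y2 v]]]
  [Y0 [Y0 [Y1 [Y2 v]] and [Y0 [Y1 [Y2 v]] and [Y0 [Y1 [Y2 v]]]]] and [Y1 [Y2 v]]]
  [Y0 [Y1 [Y2 v]] and [Y0 [Y0 [Y0 [Y1 [Y2 v]]] and [Y1 [Y2 v]]] and [Y1 [Y2 v]]]]
  [Y0 [Y1 [Y2 v]] and [Y0 [Y0 [Y1 [Y2 v]] and [Y0 [Y1 [Y2 v]]]] and [Y1 [Y2 v]]]]
  [Y0 [Y1 [Y2 v]] and [Y0 [Y1 [Y2 v]] and [Y0 [Y0 [Y1 [Y2 v]]] and [Y1 [Y2 v]]]]]
  [Y0 [Y1 [Y2 v]] and [Y0 [Y1 [Y2 v]] and [Y0 [Y1 [Y2 v]] and [Y0 [Y1 [Y2 v]]]]]]

8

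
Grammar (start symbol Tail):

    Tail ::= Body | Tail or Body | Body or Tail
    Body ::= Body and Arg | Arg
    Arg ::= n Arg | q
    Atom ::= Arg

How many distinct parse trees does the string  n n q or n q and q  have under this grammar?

2

Parse trees for n n q or n q and q:
  [Tail [Tail [Body [Arg n [Arg n [Arg q]]]]] or [Body [Body [Arg n [Arg q]]] and [Arg q]]]
  [Tail [Body [Arg n [Arg n [Arg q]]]] or [Tail [Body [Body [Arg n [Arg q]]] and [Arg q]]]]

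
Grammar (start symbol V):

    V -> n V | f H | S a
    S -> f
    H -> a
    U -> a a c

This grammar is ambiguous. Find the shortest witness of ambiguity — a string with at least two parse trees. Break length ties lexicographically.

f a

length 2: f a has 2 parse trees

Two derivations of f a:
  V ⇒ f H ⇒ f a
  V ⇒ S a ⇒ f a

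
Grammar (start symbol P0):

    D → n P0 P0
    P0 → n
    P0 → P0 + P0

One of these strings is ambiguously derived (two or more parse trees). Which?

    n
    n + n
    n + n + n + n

n: 1 tree
n + n: 1 tree
n + n + n + n: 5 trees

n + n + n + n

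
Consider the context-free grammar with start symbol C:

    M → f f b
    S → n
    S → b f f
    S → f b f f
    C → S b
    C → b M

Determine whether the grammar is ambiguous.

Ambiguous

Witness: b f f b

Derivation 1: C ⇒ S b ⇒ b f f b
Derivation 2: C ⇒ b M ⇒ b f f b

Two distinct leftmost derivations for the same string.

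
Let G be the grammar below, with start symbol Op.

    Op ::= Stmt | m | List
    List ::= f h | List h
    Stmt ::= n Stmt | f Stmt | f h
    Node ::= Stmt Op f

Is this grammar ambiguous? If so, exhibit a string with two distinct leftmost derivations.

Ambiguous

Witness: f h

Derivation 1: Op ⇒ Stmt ⇒ f h
Derivation 2: Op ⇒ List ⇒ f h

Two distinct leftmost derivations for the same string.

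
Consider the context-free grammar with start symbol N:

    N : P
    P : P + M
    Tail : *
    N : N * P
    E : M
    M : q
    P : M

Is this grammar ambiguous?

Only N, P, M are reachable from N; ignoring the rest: N → N * P | P  ;  P → P + M | M  — a left-associative chain with M at the bottom. Each string factors uniquely by precedence.

Unambiguous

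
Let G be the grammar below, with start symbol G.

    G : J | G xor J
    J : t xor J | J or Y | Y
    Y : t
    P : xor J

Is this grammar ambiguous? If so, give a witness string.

Witness: t xor t

Derivation 1: G ⇒ J ⇒ t xor J ⇒ t xor Y ⇒ t xor t
Derivation 2: G ⇒ G xor J ⇒ J xor J ⇒ Y xor J ⇒ t xor J ⇒ t xor Y ⇒ t xor t

Two distinct leftmost derivations for the same string.

Ambiguous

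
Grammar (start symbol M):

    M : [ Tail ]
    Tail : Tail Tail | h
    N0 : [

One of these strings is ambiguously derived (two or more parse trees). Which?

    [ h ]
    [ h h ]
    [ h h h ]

[ h ]: 1 tree
[ h h ]: 1 tree
[ h h h ]: 2 trees

[ h h h ]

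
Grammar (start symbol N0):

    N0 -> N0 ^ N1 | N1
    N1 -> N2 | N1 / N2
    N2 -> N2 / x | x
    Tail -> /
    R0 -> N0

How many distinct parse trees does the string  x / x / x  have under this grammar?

4

Parse trees for x / x / x:
  [N0 [N1 [N2 [N2 [N2 x] / x] / x]]]
  [N0 [N1 [N1 [N2 x]] / [N2 [N2 x] / x]]]
  [N0 [N1 [N1 [N2 [N2 x] / x]] / [N2 x]]]
  [N0 [N1 [N1 [N1 [N2 x]] / [N2 x]] / [N2 x]]]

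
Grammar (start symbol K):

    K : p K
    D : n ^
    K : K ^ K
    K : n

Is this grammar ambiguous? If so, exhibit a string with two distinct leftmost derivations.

Ambiguous

Witness: p n ^ n

Derivation 1: K ⇒ p K ⇒ p K ^ K ⇒ p n ^ K ⇒ p n ^ n
Derivation 2: K ⇒ K ^ K ⇒ p K ^ K ⇒ p n ^ K ⇒ p n ^ n

Two distinct leftmost derivations for the same string.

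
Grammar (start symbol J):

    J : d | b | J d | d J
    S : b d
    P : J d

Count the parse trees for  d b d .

2

Parse trees for d b d:
  [J [J d [J b]] d]
  [J d [J [J b] d]]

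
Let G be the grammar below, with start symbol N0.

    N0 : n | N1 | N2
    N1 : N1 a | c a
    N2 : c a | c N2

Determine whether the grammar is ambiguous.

Ambiguous

Witness: c a

Derivation 1: N0 ⇒ N1 ⇒ c a
Derivation 2: N0 ⇒ N2 ⇒ c a

Two distinct leftmost derivations for the same string.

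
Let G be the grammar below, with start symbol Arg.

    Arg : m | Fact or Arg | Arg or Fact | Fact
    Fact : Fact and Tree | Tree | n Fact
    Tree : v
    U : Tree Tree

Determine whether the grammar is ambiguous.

Witness: v or v

Derivation 1: Arg ⇒ Fact or Arg ⇒ Tree or Arg ⇒ v or Arg ⇒ v or Fact ⇒ v or Tree ⇒ v or v
Derivation 2: Arg ⇒ Arg or Fact ⇒ Fact or Fact ⇒ Tree or Fact ⇒ v or Fact ⇒ v or Tree ⇒ v or v

Two distinct leftmost derivations for the same string.

Ambiguous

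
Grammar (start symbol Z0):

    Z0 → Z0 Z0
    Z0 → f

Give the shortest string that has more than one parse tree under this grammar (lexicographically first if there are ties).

f f f

length 1: no string has ≥2 trees
length 2: no string has ≥2 trees
length 3: f f f has 2 parse trees

Two derivations of f f f:
  Z0 ⇒ Z0 Z0 ⇒ Z0 Z0 Z0 ⇒ f Z0 Z0 ⇒ f f Z0 ⇒ f f f
  Z0 ⇒ Z0 Z0 ⇒ f Z0 ⇒ f Z0 Z0 ⇒ f f Z0 ⇒ f f f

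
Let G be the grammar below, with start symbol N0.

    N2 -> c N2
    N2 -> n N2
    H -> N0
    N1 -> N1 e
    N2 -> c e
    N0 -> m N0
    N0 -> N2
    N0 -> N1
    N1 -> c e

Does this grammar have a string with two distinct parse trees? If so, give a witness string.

Witness: c e

Derivation 1: N0 ⇒ N2 ⇒ c e
Derivation 2: N0 ⇒ N1 ⇒ c e

Two distinct leftmost derivations for the same string.

Ambiguous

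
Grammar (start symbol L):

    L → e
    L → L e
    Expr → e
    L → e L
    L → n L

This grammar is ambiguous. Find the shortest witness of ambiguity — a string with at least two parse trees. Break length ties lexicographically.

length 1: no string has ≥2 trees
length 2: e e has 2 parse trees

Two derivations of e e:
  L ⇒ L e ⇒ e e
  L ⇒ e L ⇒ e e

e e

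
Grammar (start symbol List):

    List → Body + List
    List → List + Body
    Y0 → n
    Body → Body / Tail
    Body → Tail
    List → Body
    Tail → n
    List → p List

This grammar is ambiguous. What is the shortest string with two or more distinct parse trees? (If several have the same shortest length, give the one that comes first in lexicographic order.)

length 1: no string has ≥2 trees
length 2: no string has ≥2 trees
length 3: n + n has 2 parse trees

Two derivations of n + n:
  List ⇒ Body + List ⇒ Tail + List ⇒ n + List ⇒ n + Body ⇒ n + Tail ⇒ n + n
  List ⇒ List + Body ⇒ Body + Body ⇒ Tail + Body ⇒ n + Body ⇒ n + Tail ⇒ n + n

n + n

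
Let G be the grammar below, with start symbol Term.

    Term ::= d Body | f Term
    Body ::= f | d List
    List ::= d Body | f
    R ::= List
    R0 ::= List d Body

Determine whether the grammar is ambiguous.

Unambiguous

(R, R0 are unreachable from Term, so their rules don't affect L(Term).) The reachable rules are right-linear with at most one rule per (nonterminal, next-terminal) pair. Each input token forces the next rule, so parsing is deterministic.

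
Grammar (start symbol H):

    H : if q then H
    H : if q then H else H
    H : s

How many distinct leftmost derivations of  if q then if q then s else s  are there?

2

Parse trees for if q then if q then s else s:
  [H if q then [H if q then [H s] else [H s]]]
  [H if q then [H if q then [H s]] else [H s]]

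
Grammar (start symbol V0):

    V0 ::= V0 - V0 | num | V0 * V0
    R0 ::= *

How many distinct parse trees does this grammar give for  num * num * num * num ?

Parse trees for num * num * num * num:
  [V0 [V0 num] * [V0 [V0 num] * [V0 [V0 num] * [V0 num]]]]
  [V0 [V0 num] * [V0 [V0 [V0 num] * [V0 num]] * [V0 num]]]
  [V0 [V0 [V0 num] * [V0 num]] * [V0 [V0 num] * [V0 num]]]
  [V0 [V0 [V0 num] * [V0 [V0 num] * [V0 num]]] * [V0 num]]
  [V0 [V0 [V0 [V0 num] * [V0 num]] * [V0 num]] * [V0 num]]

5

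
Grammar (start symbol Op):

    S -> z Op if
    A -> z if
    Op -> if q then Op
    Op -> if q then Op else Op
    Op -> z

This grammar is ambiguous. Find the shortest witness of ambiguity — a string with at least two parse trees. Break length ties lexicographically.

length 1: no string has ≥2 trees
length 4: no string has ≥2 trees
length 6: no string has ≥2 trees
length 7: no string has ≥2 trees
length 9: if q then if q then z else z has 2 parse trees

Two derivations of if q then if q then z else z:
  Op ⇒ if q then Op ⇒ if q then if q then Op else Op ⇒ if q then if q then z else Op ⇒ if q then if q then z else z
  Op ⇒ if q then Op else Op ⇒ if q then if q then Op else Op ⇒ if q then if q then z else Op ⇒ if q then if q then z else z

if q then if q then z else z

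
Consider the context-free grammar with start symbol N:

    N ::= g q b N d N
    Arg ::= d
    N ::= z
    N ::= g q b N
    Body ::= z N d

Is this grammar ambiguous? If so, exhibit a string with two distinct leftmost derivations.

Witness: g q b g q b z d z

Derivation 1: N ⇒ g q b N d N ⇒ g q b g q b N d N ⇒ g q b g q b z d N ⇒ g q b g q b z d z
Derivation 2: N ⇒ g q b N ⇒ g q b g q b N d N ⇒ g q b g q b z d N ⇒ g q b g q b z d z

Two distinct leftmost derivations for the same string.

Ambiguous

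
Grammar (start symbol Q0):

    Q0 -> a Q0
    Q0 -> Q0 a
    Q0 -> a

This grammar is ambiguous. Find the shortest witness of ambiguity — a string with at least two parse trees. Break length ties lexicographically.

length 1: no string has ≥2 trees
length 2: a a has 2 parse trees

Two derivations of a a:
  Q0 ⇒ a Q0 ⇒ a a
  Q0 ⇒ Q0 a ⇒ a a

a a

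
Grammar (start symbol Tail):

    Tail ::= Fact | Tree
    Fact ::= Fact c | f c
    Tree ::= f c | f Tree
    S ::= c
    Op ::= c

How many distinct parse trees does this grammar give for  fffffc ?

1

Parse trees for fffffc:
  [Tail [Tree f [Tree f [Tree f [Tree f [Tree f c]]]]]]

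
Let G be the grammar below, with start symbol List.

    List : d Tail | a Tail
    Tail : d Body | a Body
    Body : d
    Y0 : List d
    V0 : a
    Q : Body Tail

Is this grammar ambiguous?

Unambiguous

Only List, Tail, Body are reachable from List; ignoring the rest: Each reachable nonterminal has at most one production per leading terminal, and all productions are right-linear; the derivation is determined token-by-token.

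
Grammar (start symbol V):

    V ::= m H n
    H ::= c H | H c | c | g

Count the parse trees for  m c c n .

2

Parse trees for m c c n:
  [V m [H c [H c]] n]
  [V m [H [H c] c] n]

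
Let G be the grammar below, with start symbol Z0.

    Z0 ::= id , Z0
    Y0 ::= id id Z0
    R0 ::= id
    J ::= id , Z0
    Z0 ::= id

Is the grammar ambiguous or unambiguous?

Unambiguous

Only Z0 is reachable from Z0; ignoring the rest: Right-recursive list with a separator: after each atom, whether the separator follows determines the rule. One parse per string.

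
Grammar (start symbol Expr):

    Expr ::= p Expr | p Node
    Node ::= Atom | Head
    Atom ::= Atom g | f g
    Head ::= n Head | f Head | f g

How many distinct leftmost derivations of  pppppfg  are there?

2

Parse trees for pppppfg:
  [Expr p [Expr p [Expr p [Expr p [Expr p [Node [Atom f g]]]]]]]
  [Expr p [Expr p [Expr p [Expr p [Expr p [Node [Head f g]]]]]]]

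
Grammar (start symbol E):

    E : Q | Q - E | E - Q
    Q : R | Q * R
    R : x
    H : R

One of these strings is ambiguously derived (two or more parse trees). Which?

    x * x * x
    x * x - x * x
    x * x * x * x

x * x * x: 1 tree
x * x - x * x: 2 trees
x * x * x * x: 1 tree

x * x - x * x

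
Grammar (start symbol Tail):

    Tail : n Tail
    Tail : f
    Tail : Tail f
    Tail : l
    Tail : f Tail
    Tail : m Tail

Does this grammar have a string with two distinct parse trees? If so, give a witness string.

Ambiguous

Witness: f f

Derivation 1: Tail ⇒ Tail f ⇒ f f
Derivation 2: Tail ⇒ f Tail ⇒ f f

Two distinct leftmost derivations for the same string.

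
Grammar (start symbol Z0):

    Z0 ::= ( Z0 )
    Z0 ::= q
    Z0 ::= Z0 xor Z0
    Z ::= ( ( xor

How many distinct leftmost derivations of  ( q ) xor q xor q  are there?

2

Parse trees for ( q ) xor q xor q:
  [Z0 [Z0 ( [Z0 q] )] xor [Z0 [Z0 q] xor [Z0 q]]]
  [Z0 [Z0 [Z0 ( [Z0 q] )] xor [Z0 q]] xor [Z0 q]]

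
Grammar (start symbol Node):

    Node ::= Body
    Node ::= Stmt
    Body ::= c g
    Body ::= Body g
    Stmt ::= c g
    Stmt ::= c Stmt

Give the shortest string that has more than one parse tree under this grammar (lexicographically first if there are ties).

length 2: c g has 2 parse trees

Two derivations of c g:
  Node ⇒ Body ⇒ c g
  Node ⇒ Stmt ⇒ c g

c g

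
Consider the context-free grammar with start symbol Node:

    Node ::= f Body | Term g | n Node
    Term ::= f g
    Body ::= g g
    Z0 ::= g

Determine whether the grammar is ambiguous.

Ambiguous

Witness: f g g

Derivation 1: Node ⇒ f Body ⇒ f g g
Derivation 2: Node ⇒ Term g ⇒ f g g

Two distinct leftmost derivations for the same string.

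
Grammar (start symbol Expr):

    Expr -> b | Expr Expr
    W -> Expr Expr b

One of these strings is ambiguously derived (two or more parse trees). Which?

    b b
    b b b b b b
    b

b b: 1 tree
b b b b b b: 42 trees
b: 1 tree

b b b b b b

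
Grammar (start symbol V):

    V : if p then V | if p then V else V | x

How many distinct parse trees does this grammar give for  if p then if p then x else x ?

2

Parse trees for if p then if p then x else x:
  [V if p then [V if p then [V x] else [V x]]]
  [V if p then [V if p then [V x]] else [V x]]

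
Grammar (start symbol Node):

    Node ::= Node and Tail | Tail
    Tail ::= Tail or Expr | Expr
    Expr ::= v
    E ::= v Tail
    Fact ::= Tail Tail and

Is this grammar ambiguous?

(E, Fact are unreachable from Node, so their rules don't affect L(Node).) This is a standard precedence ladder (Node over Tail over Expr), with each level left-recursive on its own operator ('and' at Node, 'or' at Tail). That structure is LR(1), hence unambiguous.

Unambiguous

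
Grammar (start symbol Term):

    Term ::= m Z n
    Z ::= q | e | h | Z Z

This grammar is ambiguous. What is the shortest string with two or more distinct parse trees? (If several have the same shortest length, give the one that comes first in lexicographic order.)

length 3: no string has ≥2 trees
length 4: no string has ≥2 trees
length 5: m e e e n has 2 parse trees

Two derivations of m e e e n:
  Term ⇒ m Z n ⇒ m Z Z n ⇒ m e Z n ⇒ m e Z Z n ⇒ m e e Z n ⇒ m e e e n
  Term ⇒ m Z n ⇒ m Z Z n ⇒ m Z Z Z n ⇒ m e Z Z n ⇒ m e e Z n ⇒ m e e e n

m e e e n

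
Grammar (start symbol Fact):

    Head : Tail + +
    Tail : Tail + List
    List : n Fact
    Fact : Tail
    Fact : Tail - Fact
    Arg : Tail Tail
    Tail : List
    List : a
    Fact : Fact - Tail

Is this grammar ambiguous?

Ambiguous

Witness: a - a

Derivation 1: Fact ⇒ Tail - Fact ⇒ List - Fact ⇒ a - Fact ⇒ a - Tail ⇒ a - List ⇒ a - a
Derivation 2: Fact ⇒ Fact - Tail ⇒ Tail - Tail ⇒ List - Tail ⇒ a - Tail ⇒ a - List ⇒ a - a

Two distinct leftmost derivations for the same string.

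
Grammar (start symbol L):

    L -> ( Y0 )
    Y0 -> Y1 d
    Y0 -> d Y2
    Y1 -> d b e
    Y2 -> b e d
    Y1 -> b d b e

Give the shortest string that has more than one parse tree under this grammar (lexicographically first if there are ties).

( d b e d )

length 6: ( d b e d ) has 2 parse trees

Two derivations of ( d b e d ):
  L ⇒ ( Y0 ) ⇒ ( Y1 d ) ⇒ ( d b e d )
  L ⇒ ( Y0 ) ⇒ ( d Y2 ) ⇒ ( d b e d )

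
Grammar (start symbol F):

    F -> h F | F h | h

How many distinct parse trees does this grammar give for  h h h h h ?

16

Parse trees for h h h h h (showing first 6 of 16):
  [F h [F h [F h [F h [F h]]]]]
  [F h [F h [F h [F [F h] h]]]]
  [F h [F h [F [F h [F h]] h]]]
  [F h [F h [F [F [F h] h] h]]]
  [F h [F [F h [F h [F h]]] h]]
  [F h [F [F h [F [F h] h]] h]]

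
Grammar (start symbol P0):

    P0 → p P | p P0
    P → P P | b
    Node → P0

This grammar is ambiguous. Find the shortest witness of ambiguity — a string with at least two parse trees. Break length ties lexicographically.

length 2: no string has ≥2 trees
length 3: no string has ≥2 trees
length 4: p b b b has 2 parse trees

Two derivations of p b b b:
  P0 ⇒ p P ⇒ p P P ⇒ p P P P ⇒ p b P P ⇒ p b b P ⇒ p b b b
  P0 ⇒ p P ⇒ p P P ⇒ p b P ⇒ p b P P ⇒ p b b P ⇒ p b b b

p b b b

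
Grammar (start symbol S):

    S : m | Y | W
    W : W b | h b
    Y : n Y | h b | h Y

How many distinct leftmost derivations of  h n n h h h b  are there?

Parse trees for h n n h h h b:
  [S [Y h [Y n [Y n [Y h [Y h [Y h b]]]]]]]

1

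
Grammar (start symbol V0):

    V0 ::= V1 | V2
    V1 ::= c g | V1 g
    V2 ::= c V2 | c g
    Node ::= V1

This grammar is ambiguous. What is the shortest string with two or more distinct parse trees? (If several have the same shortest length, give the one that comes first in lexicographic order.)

c g

length 2: c g has 2 parse trees

Two derivations of c g:
  V0 ⇒ V1 ⇒ c g
  V0 ⇒ V2 ⇒ c g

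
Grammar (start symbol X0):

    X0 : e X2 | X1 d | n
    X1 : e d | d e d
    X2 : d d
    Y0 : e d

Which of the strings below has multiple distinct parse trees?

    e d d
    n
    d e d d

e d d: 2 trees
n: 1 tree
d e d d: 1 tree

e d d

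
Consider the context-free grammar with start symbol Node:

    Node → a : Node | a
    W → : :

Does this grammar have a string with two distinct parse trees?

Only Node is reachable from Node; ignoring the rest: The reachable grammar is A → atom sep A | atom. Each atom is followed by either the separator (recurse) or end-of-string (stop) — no choice point.

Unambiguous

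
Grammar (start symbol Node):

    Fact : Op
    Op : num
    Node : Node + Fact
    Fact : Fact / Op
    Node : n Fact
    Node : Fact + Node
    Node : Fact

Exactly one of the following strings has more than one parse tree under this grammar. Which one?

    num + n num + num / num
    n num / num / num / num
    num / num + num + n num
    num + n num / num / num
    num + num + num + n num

num + n num + num / num: 2 trees
n num / num / num / num: 1 tree
num / num + num + n num: 1 tree
num + n num / num / num: 1 tree
num + num + num + n num: 1 tree

num + n num + num / num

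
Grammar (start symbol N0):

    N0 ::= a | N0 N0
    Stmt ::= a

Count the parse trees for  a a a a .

5

Parse trees for a a a a:
  [N0 [N0 a] [N0 [N0 a] [N0 [N0 a] [N0 a]]]]
  [N0 [N0 a] [N0 [N0 [N0 a] [N0 a]] [N0 a]]]
  [N0 [N0 [N0 a] [N0 a]] [N0 [N0 a] [N0 a]]]
  [N0 [N0 [N0 a] [N0 [N0 a] [N0 a]]] [N0 a]]
  [N0 [N0 [N0 [N0 a] [N0 a]] [N0 a]] [N0 a]]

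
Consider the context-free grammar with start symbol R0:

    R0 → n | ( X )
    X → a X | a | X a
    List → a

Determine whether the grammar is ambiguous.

Ambiguous

Witness: ( a a )

Derivation 1: R0 ⇒ ( X ) ⇒ ( a X ) ⇒ ( a a )
Derivation 2: R0 ⇒ ( X ) ⇒ ( X a ) ⇒ ( a a )

Two distinct leftmost derivations for the same string.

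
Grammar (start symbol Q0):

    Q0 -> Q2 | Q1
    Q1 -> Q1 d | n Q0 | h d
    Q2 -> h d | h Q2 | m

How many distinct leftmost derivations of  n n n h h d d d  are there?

Parse trees for n n n h h d d d:
  [Q0 [Q1 [Q1 [Q1 n [Q0 [Q1 n [Q0 [Q1 n [Q0 [Q2 h [Q2 h d]]]]]]]] d] d]]
  [Q0 [Q1 [Q1 n [Q0 [Q1 [Q1 n [Q0 [Q1 n [Q0 [Q2 h [Q2 h d]]]]]] d]]] d]]
  [Q0 [Q1 [Q1 n [Q0 [Q1 n [Q0 [Q1 [Q1 n [Q0 [Q2 h [Q2 h d]]]] d]]]]] d]]
  [Q0 [Q1 n [Q0 [Q1 [Q1 [Q1 n [Q0 [Q1 n [Q0 [Q2 h [Q2 h d]]]]]] d] d]]]]
  [Q0 [Q1 n [Q0 [Q1 [Q1 n [Q0 [Q1 [Q1 n [Q0 [Q2 h [Q2 h d]]]] d]]] d]]]]
  [Q0 [Q1 n [Q0 [Q1 n [Q0 [Q1 [Q1 [Q1 n [Q0 [Q2 h [Q2 h d]]]] d] d]]]]]]

6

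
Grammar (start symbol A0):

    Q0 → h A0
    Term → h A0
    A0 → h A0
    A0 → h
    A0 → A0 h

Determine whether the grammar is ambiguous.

Witness: h h

Derivation 1: A0 ⇒ h A0 ⇒ h h
Derivation 2: A0 ⇒ A0 h ⇒ h h

Two distinct leftmost derivations for the same string.

Ambiguous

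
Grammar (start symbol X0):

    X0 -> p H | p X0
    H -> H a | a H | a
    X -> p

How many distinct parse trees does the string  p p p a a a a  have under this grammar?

Parse trees for p p p a a a a:
  [X0 p [X0 p [X0 p [H [H [H [H a] a] a] a]]]]
  [X0 p [X0 p [X0 p [H [H [H a [H a]] a] a]]]]
  [X0 p [X0 p [X0 p [H [H a [H [H a] a]] a]]]]
  [X0 p [X0 p [X0 p [H [H a [H a [H a]]] a]]]]
  [X0 p [X0 p [X0 p [H a [H [H [H a] a] a]]]]]
  [X0 p [X0 p [X0 p [H a [H [H a [H a]] a]]]]]
  [X0 p [X0 p [X0 p [H a [H a [H [H a] a]]]]]]
  [X0 p [X0 p [X0 p [H a [H a [H a [H a]]]]]]]

8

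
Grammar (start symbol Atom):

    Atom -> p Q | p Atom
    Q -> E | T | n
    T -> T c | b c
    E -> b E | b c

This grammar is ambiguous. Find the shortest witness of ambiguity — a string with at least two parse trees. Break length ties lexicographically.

length 2: no string has ≥2 trees
length 3: p b c has 2 parse trees

Two derivations of p b c:
  Atom ⇒ p Q ⇒ p E ⇒ p b c
  Atom ⇒ p Q ⇒ p T ⇒ p b c

p b c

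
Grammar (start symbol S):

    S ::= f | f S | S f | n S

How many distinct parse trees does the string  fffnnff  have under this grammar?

Parse trees for fffnnff:
  [S f [S f [S f [S [S n [S n [S f]]] f]]]]
  [S f [S f [S f [S n [S [S n [S f]] f]]]]]
  [S f [S f [S f [S n [S n [S f [S f]]]]]]]
  [S f [S f [S f [S n [S n [S [S f] f]]]]]]
  [S f [S f [S [S f [S n [S n [S f]]]] f]]]
  [S f [S [S f [S f [S n [S n [S f]]]]] f]]
  [S [S f [S f [S f [S n [S n [S f]]]]]] f]

7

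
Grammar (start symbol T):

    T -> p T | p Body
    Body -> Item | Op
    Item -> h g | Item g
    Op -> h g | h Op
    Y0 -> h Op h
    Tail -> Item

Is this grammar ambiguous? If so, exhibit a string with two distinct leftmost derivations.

Witness: p h g

Derivation 1: T ⇒ p Body ⇒ p Item ⇒ p h g
Derivation 2: T ⇒ p Body ⇒ p Op ⇒ p h g

Two distinct leftmost derivations for the same string.

Ambiguous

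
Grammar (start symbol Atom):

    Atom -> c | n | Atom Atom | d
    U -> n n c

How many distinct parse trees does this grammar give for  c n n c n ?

Parse trees for c n n c n (showing first 6 of 14):
  [Atom [Atom c] [Atom [Atom n] [Atom [Atom n] [Atom [Atom c] [Atom n]]]]]
  [Atom [Atom c] [Atom [Atom n] [Atom [Atom [Atom n] [Atom c]] [Atom n]]]]
  [Atom [Atom c] [Atom [Atom [Atom n] [Atom n]] [Atom [Atom c] [Atom n]]]]
  [Atom [Atom c] [Atom [Atom [Atom n] [Atom [Atom n] [Atom c]]] [Atom n]]]
  [Atom [Atom c] [Atom [Atom [Atom [Atom n] [Atom n]] [Atom c]] [Atom n]]]
  [Atom [Atom [Atom c] [Atom n]] [Atom [Atom n] [Atom [Atom c] [Atom n]]]]

14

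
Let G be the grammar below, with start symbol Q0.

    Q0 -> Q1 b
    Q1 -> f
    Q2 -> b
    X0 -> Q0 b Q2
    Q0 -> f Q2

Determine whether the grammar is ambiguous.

Witness: f b

Derivation 1: Q0 ⇒ Q1 b ⇒ f b
Derivation 2: Q0 ⇒ f Q2 ⇒ f b

Two distinct leftmost derivations for the same string.

Ambiguous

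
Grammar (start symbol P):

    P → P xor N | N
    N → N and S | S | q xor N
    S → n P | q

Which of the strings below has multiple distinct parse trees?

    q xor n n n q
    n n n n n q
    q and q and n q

q xor n n n q

q xor n n n q: 2 trees
n n n n n q: 1 tree
q and q and n q: 1 tree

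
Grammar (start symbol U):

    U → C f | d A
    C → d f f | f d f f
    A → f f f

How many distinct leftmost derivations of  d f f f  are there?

2

Parse trees for d f f f:
  [U [C d f f] f]
  [U d [A f f f]]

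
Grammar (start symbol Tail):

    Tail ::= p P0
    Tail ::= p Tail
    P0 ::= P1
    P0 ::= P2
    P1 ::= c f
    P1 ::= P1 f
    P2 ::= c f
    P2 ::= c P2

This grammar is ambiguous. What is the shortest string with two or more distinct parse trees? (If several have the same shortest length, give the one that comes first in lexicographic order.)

p c f

length 3: p c f has 2 parse trees

Two derivations of p c f:
  Tail ⇒ p P0 ⇒ p P1 ⇒ p c f
  Tail ⇒ p P0 ⇒ p P2 ⇒ p c f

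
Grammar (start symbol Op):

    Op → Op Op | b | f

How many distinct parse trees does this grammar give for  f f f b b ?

14

Parse trees for f f f b b (showing first 6 of 14):
  [Op [Op f] [Op [Op f] [Op [Op f] [Op [Op b] [Op b]]]]]
  [Op [Op f] [Op [Op f] [Op [Op [Op f] [Op b]] [Op b]]]]
  [Op [Op f] [Op [Op [Op f] [Op f]] [Op [Op b] [Op b]]]]
  [Op [Op f] [Op [Op [Op f] [Op [Op f] [Op b]]] [Op b]]]
  [Op [Op f] [Op [Op [Op [Op f] [Op f]] [Op b]] [Op b]]]
  [Op [Op [Op f] [Op f]] [Op [Op f] [Op [Op b] [Op b]]]]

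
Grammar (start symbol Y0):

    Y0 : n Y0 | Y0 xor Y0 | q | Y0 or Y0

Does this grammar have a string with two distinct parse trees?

Witness: n q or q

Derivation 1: Y0 ⇒ n Y0 ⇒ n Y0 or Y0 ⇒ n q or Y0 ⇒ n q or q
Derivation 2: Y0 ⇒ Y0 or Y0 ⇒ n Y0 or Y0 ⇒ n q or Y0 ⇒ n q or q

Two distinct leftmost derivations for the same string.

Ambiguous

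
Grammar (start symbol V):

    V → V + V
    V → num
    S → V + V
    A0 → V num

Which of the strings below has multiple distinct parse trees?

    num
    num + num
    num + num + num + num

num: 1 tree
num + num: 1 tree
num + num + num + num: 5 trees

num + num + num + num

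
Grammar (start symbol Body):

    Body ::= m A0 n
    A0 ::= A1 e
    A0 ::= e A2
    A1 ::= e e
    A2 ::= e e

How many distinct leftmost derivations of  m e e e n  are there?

Parse trees for m e e e n:
  [Body m [A0 [A1 e e] e] n]
  [Body m [A0 e [A2 e e]] n]

2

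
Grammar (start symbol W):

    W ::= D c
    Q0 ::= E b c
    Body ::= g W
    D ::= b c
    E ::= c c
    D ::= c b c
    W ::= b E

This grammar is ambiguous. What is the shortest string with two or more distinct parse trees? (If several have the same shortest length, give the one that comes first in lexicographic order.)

b c c

length 3: b c c has 2 parse trees

Two derivations of b c c:
  W ⇒ D c ⇒ b c c
  W ⇒ b E ⇒ b c c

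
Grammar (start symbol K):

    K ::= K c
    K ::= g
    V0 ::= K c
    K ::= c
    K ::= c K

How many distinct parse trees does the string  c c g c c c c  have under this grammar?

15

Parse trees for c c g c c c c (showing first 6 of 15):
  [K [K [K [K [K c [K c [K g]]] c] c] c] c]
  [K [K [K [K c [K [K c [K g]] c]] c] c] c]
  [K [K [K [K c [K c [K [K g] c]]] c] c] c]
  [K [K [K c [K [K [K c [K g]] c] c]] c] c]
  [K [K [K c [K [K c [K [K g] c]] c]] c] c]
  [K [K [K c [K c [K [K [K g] c] c]]] c] c]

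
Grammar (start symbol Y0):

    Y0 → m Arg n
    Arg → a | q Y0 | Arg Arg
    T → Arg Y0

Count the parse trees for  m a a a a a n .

Parse trees for m a a a a a n (showing first 6 of 14):
  [Y0 m [Arg [Arg a] [Arg [Arg a] [Arg [Arg a] [Arg [Arg a] [Arg a]]]]] n]
  [Y0 m [Arg [Arg a] [Arg [Arg a] [Arg [Arg [Arg a] [Arg a]] [Arg a]]]] n]
  [Y0 m [Arg [Arg a] [Arg [Arg [Arg a] [Arg a]] [Arg [Arg a] [Arg a]]]] n]
  [Y0 m [Arg [Arg a] [Arg [Arg [Arg a] [Arg [Arg a] [Arg a]]] [Arg a]]] n]
  [Y0 m [Arg [Arg a] [Arg [Arg [Arg [Arg a] [Arg a]] [Arg a]] [Arg a]]] n]
  [Y0 m [Arg [Arg [Arg a] [Arg a]] [Arg [Arg a] [Arg [Arg a] [Arg a]]]] n]

14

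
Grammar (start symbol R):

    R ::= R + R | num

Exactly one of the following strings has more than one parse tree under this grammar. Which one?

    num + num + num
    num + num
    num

num + num + num: 2 trees
num + num: 1 tree
num: 1 tree

num + num + num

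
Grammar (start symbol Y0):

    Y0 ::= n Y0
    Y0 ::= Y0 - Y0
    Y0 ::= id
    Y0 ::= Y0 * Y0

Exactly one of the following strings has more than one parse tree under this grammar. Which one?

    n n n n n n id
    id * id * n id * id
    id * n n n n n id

n n n n n n id: 1 tree
id * id * n id * id: 7 trees
id * n n n n n id: 1 tree

id * id * n id * id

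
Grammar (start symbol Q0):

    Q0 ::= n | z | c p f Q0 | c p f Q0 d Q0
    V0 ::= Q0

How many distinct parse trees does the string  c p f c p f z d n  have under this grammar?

2

Parse trees for c p f c p f z d n:
  [Q0 c p f [Q0 c p f [Q0 z] d [Q0 n]]]
  [Q0 c p f [Q0 c p f [Q0 z]] d [Q0 n]]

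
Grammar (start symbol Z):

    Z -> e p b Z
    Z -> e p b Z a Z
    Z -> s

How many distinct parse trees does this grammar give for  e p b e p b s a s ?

2

Parse trees for e p b e p b s a s:
  [Z e p b [Z e p b [Z s] a [Z s]]]
  [Z e p b [Z e p b [Z s]] a [Z s]]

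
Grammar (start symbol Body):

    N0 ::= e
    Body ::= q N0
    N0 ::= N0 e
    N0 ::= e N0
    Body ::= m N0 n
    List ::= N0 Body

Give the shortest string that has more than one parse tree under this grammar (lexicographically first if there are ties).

q e e

length 2: no string has ≥2 trees
length 3: q e e has 2 parse trees

Two derivations of q e e:
  Body ⇒ q N0 ⇒ q N0 e ⇒ q e e
  Body ⇒ q N0 ⇒ q e N0 ⇒ q e e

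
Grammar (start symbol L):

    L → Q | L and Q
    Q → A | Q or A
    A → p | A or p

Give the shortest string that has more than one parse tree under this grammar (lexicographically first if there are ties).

length 1: no string has ≥2 trees
length 3: p or p has 2 parse trees

Two derivations of p or p:
  L ⇒ Q ⇒ A ⇒ A or p ⇒ p or p
  L ⇒ Q ⇒ Q or A ⇒ A or A ⇒ p or A ⇒ p or p

p or p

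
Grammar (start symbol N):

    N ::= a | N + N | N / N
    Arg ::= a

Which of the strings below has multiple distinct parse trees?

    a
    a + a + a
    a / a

a: 1 tree
a + a + a: 2 trees
a / a: 1 tree

a + a + a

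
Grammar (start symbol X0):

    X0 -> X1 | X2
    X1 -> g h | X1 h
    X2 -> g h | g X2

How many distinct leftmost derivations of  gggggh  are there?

Parse trees for gggggh:
  [X0 [X2 g [X2 g [X2 g [X2 g [X2 g h]]]]]]

1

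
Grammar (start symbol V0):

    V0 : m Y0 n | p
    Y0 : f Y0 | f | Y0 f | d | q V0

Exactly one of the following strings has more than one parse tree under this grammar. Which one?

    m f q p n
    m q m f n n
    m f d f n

m f q p n: 1 tree
m q m f n n: 1 tree
m f d f n: 2 trees

m f d f n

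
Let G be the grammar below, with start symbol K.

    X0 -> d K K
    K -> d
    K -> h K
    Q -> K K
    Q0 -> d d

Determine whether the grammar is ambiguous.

Only K is reachable from K; ignoring the rest: Each reachable nonterminal has at most one production per leading terminal, and all productions are right-linear; the derivation is determined token-by-token.

Unambiguous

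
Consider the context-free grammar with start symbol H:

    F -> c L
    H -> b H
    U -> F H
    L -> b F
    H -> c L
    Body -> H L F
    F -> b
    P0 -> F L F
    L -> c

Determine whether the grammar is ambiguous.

Unambiguous

(P0, U, Body are unreachable from H, so their rules don't affect L(H).) The reachable rules are right-linear with at most one rule per (nonterminal, next-terminal) pair. Each input token forces the next rule, so parsing is deterministic.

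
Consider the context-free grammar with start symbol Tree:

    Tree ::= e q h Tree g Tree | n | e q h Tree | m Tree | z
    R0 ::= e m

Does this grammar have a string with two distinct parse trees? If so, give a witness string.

Ambiguous

Witness: e q h e q h n g n

Derivation 1: Tree ⇒ e q h Tree g Tree ⇒ e q h e q h Tree g Tree ⇒ e q h e q h n g Tree ⇒ e q h e q h n g n
Derivation 2: Tree ⇒ e q h Tree ⇒ e q h e q h Tree g Tree ⇒ e q h e q h n g Tree ⇒ e q h e q h n g n

Two distinct leftmost derivations for the same string.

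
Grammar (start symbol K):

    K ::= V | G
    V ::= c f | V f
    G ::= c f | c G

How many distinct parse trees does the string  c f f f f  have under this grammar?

1

Parse trees for c f f f f:
  [K [V [V [V [V c f] f] f] f]]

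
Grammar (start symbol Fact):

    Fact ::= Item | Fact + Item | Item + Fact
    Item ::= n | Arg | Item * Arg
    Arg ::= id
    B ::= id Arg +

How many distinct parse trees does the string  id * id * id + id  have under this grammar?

Parse trees for id * id * id + id:
  [Fact [Fact [Item [Item [Item [Arg id]] * [Arg id]] * [Arg id]]] + [Item [Arg id]]]
  [Fact [Item [Item [Item [Arg id]] * [Arg id]] * [Arg id]] + [Fact [Item [Arg id]]]]

2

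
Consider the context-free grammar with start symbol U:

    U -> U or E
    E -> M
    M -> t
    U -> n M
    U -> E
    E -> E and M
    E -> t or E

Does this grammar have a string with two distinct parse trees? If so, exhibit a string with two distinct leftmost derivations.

Ambiguous

Witness: t or t

Derivation 1: U ⇒ U or E ⇒ E or E ⇒ M or E ⇒ t or E ⇒ t or M ⇒ t or t
Derivation 2: U ⇒ E ⇒ t or E ⇒ t or M ⇒ t or t

Two distinct leftmost derivations for the same string.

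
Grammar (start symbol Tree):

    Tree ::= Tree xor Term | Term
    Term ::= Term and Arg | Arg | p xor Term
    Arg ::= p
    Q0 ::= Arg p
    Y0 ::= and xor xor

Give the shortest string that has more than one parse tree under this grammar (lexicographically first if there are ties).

p xor p

length 1: no string has ≥2 trees
length 3: p xor p has 2 parse trees

Two derivations of p xor p:
  Tree ⇒ Tree xor Term ⇒ Term xor Term ⇒ Arg xor Term ⇒ p xor Term ⇒ p xor Arg ⇒ p xor p
  Tree ⇒ Term ⇒ p xor Term ⇒ p xor Arg ⇒ p xor p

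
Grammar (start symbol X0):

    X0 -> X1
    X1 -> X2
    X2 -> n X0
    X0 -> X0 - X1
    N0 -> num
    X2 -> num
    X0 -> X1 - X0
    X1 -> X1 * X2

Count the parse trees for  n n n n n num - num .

12

Parse trees for n n n n n num - num (showing first 6 of 12):
  [X0 [X1 [X2 n [X0 [X1 [X2 n [X0 [X1 [X2 n [X0 [X1 [X2 n [X0 [X1 [X2 n [X0 [X0 [X1 [X2 num]]] - [X1 [X2 num]]]]]]]]]]]]]]]]]]
  [X0 [X1 [X2 n [X0 [X1 [X2 n [X0 [X1 [X2 n [X0 [X1 [X2 n [X0 [X1 [X2 n [X0 [X1 [X2 num]] - [X0 [X1 [X2 num]]]]]]]]]]]]]]]]]]]
  [X0 [X1 [X2 n [X0 [X1 [X2 n [X0 [X1 [X2 n [X0 [X1 [X2 n [X0 [X0 [X1 [X2 n [X0 [X1 [X2 num]]]]]] - [X1 [X2 num]]]]]]]]]]]]]]]
  [X0 [X1 [X2 n [X0 [X1 [X2 n [X0 [X1 [X2 n [X0 [X1 [X2 n [X0 [X1 [X2 n [X0 [X1 [X2 num]]]]] - [X0 [X1 [X2 num]]]]]]]]]]]]]]]]
  [X0 [X1 [X2 n [X0 [X1 [X2 n [X0 [X1 [X2 n [X0 [X0 [X1 [X2 n [X0 [X1 [X2 n [X0 [X1 [X2 num]]]]]]]]] - [X1 [X2 num]]]]]]]]]]]]
  [X0 [X1 [X2 n [X0 [X1 [X2 n [X0 [X1 [X2 n [X0 [X1 [X2 n [X0 [X1 [X2 n [X0 [X1 [X2 num]]]]]]]] - [X0 [X1 [X2 num]]]]]]]]]]]]]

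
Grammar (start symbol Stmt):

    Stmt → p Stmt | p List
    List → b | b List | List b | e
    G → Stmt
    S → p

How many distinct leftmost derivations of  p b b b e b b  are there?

10

Parse trees for p b b b e b b (showing first 6 of 10):
  [Stmt p [List b [List b [List b [List [List [List e] b] b]]]]]
  [Stmt p [List b [List b [List [List b [List [List e] b]] b]]]]
  [Stmt p [List b [List b [List [List [List b [List e]] b] b]]]]
  [Stmt p [List b [List [List b [List b [List [List e] b]]] b]]]
  [Stmt p [List b [List [List b [List [List b [List e]] b]] b]]]
  [Stmt p [List b [List [List [List b [List b [List e]]] b] b]]]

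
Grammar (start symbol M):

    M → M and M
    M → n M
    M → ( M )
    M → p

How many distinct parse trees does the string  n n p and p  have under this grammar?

3

Parse trees for n n p and p:
  [M [M n [M n [M p]]] and [M p]]
  [M n [M [M n [M p]] and [M p]]]
  [M n [M n [M [M p] and [M p]]]]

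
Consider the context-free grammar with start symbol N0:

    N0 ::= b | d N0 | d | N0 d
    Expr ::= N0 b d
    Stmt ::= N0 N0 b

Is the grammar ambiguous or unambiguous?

Ambiguous

Witness: d d

Derivation 1: N0 ⇒ d N0 ⇒ d d
Derivation 2: N0 ⇒ N0 d ⇒ d d

Two distinct leftmost derivations for the same string.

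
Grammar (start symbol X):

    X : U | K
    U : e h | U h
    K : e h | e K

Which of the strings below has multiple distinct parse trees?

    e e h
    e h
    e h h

e e h: 1 tree
e h: 2 trees
e h h: 1 tree

e h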